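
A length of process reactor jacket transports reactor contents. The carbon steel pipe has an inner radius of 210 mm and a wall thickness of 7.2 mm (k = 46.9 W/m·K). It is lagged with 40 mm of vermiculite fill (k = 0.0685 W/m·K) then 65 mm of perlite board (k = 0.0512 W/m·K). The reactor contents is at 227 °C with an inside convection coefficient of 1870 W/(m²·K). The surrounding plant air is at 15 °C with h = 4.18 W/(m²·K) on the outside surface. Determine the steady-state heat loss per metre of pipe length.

q′ ≈ 175 W/m

Radial resistances (cylindrical: R_cond = ln(r_o/r_i)/(2πkL), R_conv = 1/(h·2πrL)):
R_inner film = 1/(h_i·2πr₁L) = 1/(1870×2π×0.21×1) = 4.053×10^-4 K/W
R_carbon steel pipe wall = ln(217.2/210)/(2π×46.9×1) = 1.144×10^-4 K/W
R_vermiculite fill = ln(257.2/217.2)/(2π×0.0685×1) = 0.3927 K/W
R_perlite board = ln(322.2/257.2)/(2π×0.0512×1) = 0.7004 K/W
R_outer film = 1/(h_o·2πr_oL) = 1/(4.18×2π×0.3222×1) = 0.1182 K/W
R_total = 1.212 K/W
Q = ΔT/R_total = 212/1.212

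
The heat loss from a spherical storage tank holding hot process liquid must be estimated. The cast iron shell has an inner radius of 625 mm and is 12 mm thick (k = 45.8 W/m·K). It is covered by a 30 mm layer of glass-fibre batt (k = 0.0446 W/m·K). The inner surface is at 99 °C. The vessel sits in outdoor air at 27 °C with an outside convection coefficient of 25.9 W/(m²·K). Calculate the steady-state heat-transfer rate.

Q ≈ 542 W

Spherical conduction: R = (1/r_in − 1/r_out)/(4πk) per layer; series-sum.
R_cast iron shell = (1/0.625 − 1/0.637)/(4π×45.8) = 5.237×10^-5 K/W
R_glass-fibre batt = (1/0.637 − 1/0.667)/(4π×0.0446) = 0.126 K/W
R_outer film = 1/(h·4πr_o²) = 1/(25.9×4π×0.667²) = 0.006906 K/W
R_total = 0.1329 K/W
Q = ΔT/R_total = 72/0.1329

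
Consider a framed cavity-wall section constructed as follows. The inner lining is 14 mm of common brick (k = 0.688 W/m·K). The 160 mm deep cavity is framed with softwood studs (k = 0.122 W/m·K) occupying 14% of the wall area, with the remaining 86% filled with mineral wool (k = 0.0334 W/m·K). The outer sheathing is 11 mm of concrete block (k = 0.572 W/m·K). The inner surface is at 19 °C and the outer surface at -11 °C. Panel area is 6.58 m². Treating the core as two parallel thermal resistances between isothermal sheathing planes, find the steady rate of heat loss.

Q ≈ 55.9 W

Sheathing layers in series; stud and cavity paths in parallel between them.
R_inner = 0.014/(0.688×6.58) = 0.003093 K/W
R_stud  = 0.16/(0.122×0.14×6.58) = 1.424 K/W
R_cav   = 0.16/(0.0334×0.86×6.58) = 0.8465 K/W
1/R_core = 1/R_stud + 1/R_cav → R_core = 0.5309 K/W
R_outer = 0.011/(0.572×6.58) = 0.002923 K/W
R_total = 0.5369 K/W
Q = ΔT/R_total = 30/0.5369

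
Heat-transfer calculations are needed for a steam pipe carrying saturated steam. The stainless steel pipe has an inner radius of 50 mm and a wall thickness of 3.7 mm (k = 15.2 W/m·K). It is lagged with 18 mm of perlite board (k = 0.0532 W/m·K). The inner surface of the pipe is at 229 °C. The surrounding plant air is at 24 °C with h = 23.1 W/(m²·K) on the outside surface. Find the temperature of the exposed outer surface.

Cylindrical conduction, so R = ln(r₂/r₁)/(2πkL) per layer, in series:
R_stainless steel pipe wall = ln(53.7/50)/(2π×15.2×1) = 7.475×10^-4 K/W
R_perlite board = ln(71.7/53.7)/(2π×0.0532×1) = 0.8648 K/W
R_outer film = 1/(h_o·2πr_oL) = 1/(23.1×2π×0.0717×1) = 0.09609 K/W
R_total = 0.9617 K/W
Q = ΔT/R_total = 205/0.9617
Q = 213 W/m
T_interface = T_inner − Q·ΣR(inner→interface) = 229 − 213×0.8656

T ≈ 44.5 °C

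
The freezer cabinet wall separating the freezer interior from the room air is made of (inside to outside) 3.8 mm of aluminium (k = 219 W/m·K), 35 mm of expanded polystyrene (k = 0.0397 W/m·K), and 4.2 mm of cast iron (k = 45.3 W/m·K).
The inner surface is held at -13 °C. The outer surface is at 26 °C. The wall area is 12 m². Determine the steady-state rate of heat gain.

Treating each layer as a thermal resistance in series:
R_aluminium = L/(kA) = 0.0038/(219×12) = 1.446×10^-6 K/W
R_expanded polystyrene = L/(kA) = 0.035/(0.0397×12) = 0.07347 K/W
R_cast iron = L/(kA) = 0.0042/(45.3×12) = 7.726×10^-6 K/W
R_total = 0.07348 K/W
Q = ΔT / R_total = 39 / 0.07348

Q ≈ 531 W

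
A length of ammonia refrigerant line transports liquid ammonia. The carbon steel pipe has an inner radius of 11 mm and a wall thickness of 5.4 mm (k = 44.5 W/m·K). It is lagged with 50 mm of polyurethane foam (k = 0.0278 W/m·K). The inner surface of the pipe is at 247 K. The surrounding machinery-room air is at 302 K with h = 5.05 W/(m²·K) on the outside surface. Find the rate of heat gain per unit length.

q′ ≈ 6.48 W/m

For a radial system each layer contributes R = ln(r_out/r_in)/(2πkL); films add R = 1/(hA).
R_carbon steel pipe wall = ln(16.4/11)/(2π×44.5×1) = 0.001428 K/W
R_polyurethane foam = ln(66.4/16.4)/(2π×0.0278×1) = 8.006 K/W
R_outer film = 1/(h_o·2πr_oL) = 1/(5.05×2π×0.0664×1) = 0.4746 K/W
R_total = 8.482 K/W
Q = ΔT/R_total = 55/8.482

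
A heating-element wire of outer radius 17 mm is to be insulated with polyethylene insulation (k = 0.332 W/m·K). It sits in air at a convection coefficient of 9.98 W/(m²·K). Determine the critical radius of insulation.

r_cr ≈ 33.3 mm

For a cylinder r_cr = k/h = 0.332/9.98
r_cr = 33.3 mm; since the bare radius (17 mm) is below r_cr, adding a thin layer of insulation will *increase* heat loss.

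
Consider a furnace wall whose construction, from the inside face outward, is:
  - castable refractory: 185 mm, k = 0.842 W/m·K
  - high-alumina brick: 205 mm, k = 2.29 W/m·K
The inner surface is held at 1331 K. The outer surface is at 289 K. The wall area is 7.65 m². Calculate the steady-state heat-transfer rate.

Q ≈ 25800 W

Using the resistance-network approach (series):
R_castable refractory = L/(kA) = 0.185/(0.842×7.65) = 0.02872 K/W
R_high-alumina brick = L/(kA) = 0.205/(2.29×7.65) = 0.0117 K/W
R_total = 0.04042 K/W
Q = ΔT / R_total = 1042 / 0.04042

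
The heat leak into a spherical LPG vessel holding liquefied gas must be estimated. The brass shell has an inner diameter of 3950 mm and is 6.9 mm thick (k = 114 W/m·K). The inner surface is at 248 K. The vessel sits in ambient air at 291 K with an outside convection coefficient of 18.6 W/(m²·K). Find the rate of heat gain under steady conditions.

Q ≈ 39400 W

For a spherical shell R = (1/r₁ − 1/r₂)/(4πk); film R = 1/(h·4πr²). In series:
R_brass shell = (1/1.975 − 1/1.9819)/(4π×114) = 1.231×10^-6 K/W
R_outer film = 1/(h·4πr_o²) = 1/(18.6×4π×1.9819²) = 0.001089 K/W
R_total = 0.00109 K/W
Q = ΔT/R_total = 43/0.00109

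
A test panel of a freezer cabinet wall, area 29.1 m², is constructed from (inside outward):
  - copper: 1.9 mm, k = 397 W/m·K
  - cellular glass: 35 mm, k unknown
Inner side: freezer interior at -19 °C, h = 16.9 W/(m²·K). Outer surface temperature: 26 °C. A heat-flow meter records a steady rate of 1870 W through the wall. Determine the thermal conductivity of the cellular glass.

Thermal resistances in series:
R_inner film = 1/(h_i·A) = 1/(16.9×29.1) = 0.002033 K/W
R_copper = L/(kA) = 0.0019/(397×29.1) = 1.645×10^-7 K/W
Sum of known resistances R_other = 0.002034 K/W
Total R = ΔT/Q = 45/1870 = 0.02406 K/W
R_cellular glass = R_total − R_other = 0.02203 K/W
k = L/(R·A) = 0.035/(0.02203×29.1)

k ≈ 0.0546 W/(m·K)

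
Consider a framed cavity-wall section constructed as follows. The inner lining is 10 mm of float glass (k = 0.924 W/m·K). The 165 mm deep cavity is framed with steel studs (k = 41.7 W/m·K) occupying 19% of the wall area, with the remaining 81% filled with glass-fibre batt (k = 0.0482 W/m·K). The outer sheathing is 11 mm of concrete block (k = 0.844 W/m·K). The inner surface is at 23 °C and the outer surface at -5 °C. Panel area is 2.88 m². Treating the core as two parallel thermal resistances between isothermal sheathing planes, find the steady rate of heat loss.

Q ≈ 1810 W

Sheathing layers in series; stud and cavity paths in parallel between them.
R_inner = 0.01/(0.924×2.88) = 0.003758 K/W
R_stud  = 0.165/(41.7×0.19×2.88) = 0.007231 K/W
R_cav   = 0.165/(0.0482×0.81×2.88) = 1.467 K/W
1/R_core = 1/R_stud + 1/R_cav → R_core = 0.007196 K/W
R_outer = 0.011/(0.844×2.88) = 0.004525 K/W
R_total = 0.01548 K/W
Q = ΔT/R_total = 28/0.01548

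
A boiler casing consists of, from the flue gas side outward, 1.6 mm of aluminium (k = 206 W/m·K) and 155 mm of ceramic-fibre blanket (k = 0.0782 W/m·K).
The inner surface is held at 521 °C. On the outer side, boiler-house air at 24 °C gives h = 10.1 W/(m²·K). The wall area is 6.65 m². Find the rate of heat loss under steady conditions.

Series thermal resistances:
R_aluminium = L/(kA) = 0.0016/(206×6.65) = 1.168×10^-6 K/W
R_ceramic-fibre blanket = L/(kA) = 0.155/(0.0782×6.65) = 0.2981 K/W
R_outer film = 1/(h_o·A) = 1/(10.1×6.65) = 0.01489 K/W
R_total = 0.3129 K/W
Q = ΔT / R_total = 497 / 0.3129

Q ≈ 1590 W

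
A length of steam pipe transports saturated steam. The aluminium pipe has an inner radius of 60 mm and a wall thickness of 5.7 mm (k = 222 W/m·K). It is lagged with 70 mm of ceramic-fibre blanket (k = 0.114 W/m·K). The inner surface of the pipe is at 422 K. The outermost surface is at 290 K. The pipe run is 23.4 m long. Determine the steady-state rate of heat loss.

Q ≈ 3050 W

Per-layer cylindrical resistances, series-summed:
R_aluminium pipe wall = ln(65.7/60)/(2π×222×23.4) = 2.78×10^-6 K/W
R_ceramic-fibre blanket = ln(135.7/65.7)/(2π×0.114×23.4) = 0.04328 K/W
R_total = 0.04328 K/W
Q = ΔT/R_total = 132/0.04328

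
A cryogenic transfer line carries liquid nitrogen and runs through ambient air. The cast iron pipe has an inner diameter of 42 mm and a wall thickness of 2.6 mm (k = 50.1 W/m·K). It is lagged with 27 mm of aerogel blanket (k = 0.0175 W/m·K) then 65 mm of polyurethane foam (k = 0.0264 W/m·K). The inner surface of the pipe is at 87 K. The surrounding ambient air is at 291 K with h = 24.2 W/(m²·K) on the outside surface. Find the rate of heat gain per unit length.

Cylindrical conduction, so R = ln(r₂/r₁)/(2πkL) per layer, in series:
R_cast iron pipe wall = ln(23.6/21)/(2π×50.1×1) = 3.708×10^-4 K/W
R_aerogel blanket = ln(50.6/23.6)/(2π×0.0175×1) = 6.936 K/W
R_polyurethane foam = ln(115.6/50.6)/(2π×0.0264×1) = 4.981 K/W
R_outer film = 1/(h_o·2πr_oL) = 1/(24.2×2π×0.1156×1) = 0.05689 K/W
R_total = 11.97 K/W
Q = ΔT/R_total = 204/11.97

q′ ≈ 17 W/m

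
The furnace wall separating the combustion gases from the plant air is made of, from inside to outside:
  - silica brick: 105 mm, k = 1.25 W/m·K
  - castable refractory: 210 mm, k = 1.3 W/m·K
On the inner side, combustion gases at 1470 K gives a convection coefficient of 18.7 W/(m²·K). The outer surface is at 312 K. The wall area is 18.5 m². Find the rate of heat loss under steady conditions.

Q ≈ 71600 W

Model the wall as resistances in series:
R_inner film = 1/(h_i·A) = 1/(18.7×18.5) = 0.002891 K/W
R_silica brick = L/(kA) = 0.105/(1.25×18.5) = 0.004541 K/W
R_castable refractory = L/(kA) = 0.21/(1.3×18.5) = 0.008732 K/W
R_total = 0.01616 K/W
Q = ΔT / R_total = 1158 / 0.01616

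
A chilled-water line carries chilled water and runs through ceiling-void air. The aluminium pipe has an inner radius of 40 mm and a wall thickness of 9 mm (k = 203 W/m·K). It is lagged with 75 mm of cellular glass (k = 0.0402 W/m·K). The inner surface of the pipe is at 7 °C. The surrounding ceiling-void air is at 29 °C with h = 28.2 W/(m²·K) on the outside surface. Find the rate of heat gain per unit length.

Cylindrical conduction, so R = ln(r₂/r₁)/(2πkL) per layer, in series:
R_aluminium pipe wall = ln(49/40)/(2π×203×1) = 1.591×10^-4 K/W
R_cellular glass = ln(124/49)/(2π×0.0402×1) = 3.676 K/W
R_outer film = 1/(h_o·2πr_oL) = 1/(28.2×2π×0.124×1) = 0.04551 K/W
R_total = 3.722 K/W
Q = ΔT/R_total = 22/3.722

q′ ≈ 5.91 W/m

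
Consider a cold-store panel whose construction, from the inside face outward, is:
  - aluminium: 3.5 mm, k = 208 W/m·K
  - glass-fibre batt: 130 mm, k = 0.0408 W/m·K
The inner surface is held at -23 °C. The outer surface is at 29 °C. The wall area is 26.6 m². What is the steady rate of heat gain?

Thermal resistances in series:
R_aluminium = L/(kA) = 0.0035/(208×26.6) = 6.326×10^-7 K/W
R_glass-fibre batt = L/(kA) = 0.13/(0.0408×26.6) = 0.1198 K/W
R_total = 0.1198 K/W
Q = ΔT / R_total = 52 / 0.1198

Q ≈ 434 W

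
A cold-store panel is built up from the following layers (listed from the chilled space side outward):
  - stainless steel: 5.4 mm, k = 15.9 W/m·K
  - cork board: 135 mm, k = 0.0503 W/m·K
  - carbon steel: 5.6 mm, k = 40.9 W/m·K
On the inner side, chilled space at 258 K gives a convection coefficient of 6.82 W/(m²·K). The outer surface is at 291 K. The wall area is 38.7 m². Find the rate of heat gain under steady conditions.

Treating each layer as a thermal resistance in series:
R_inner film = 1/(h_i·A) = 1/(6.82×38.7) = 0.003789 K/W
R_stainless steel = L/(kA) = 0.0054/(15.9×38.7) = 8.776×10^-6 K/W
R_cork board = L/(kA) = 0.135/(0.0503×38.7) = 0.06935 K/W
R_carbon steel = L/(kA) = 0.0056/(40.9×38.7) = 3.538×10^-6 K/W
R_total = 0.07315 K/W
Q = ΔT / R_total = 33 / 0.07315

Q ≈ 451 W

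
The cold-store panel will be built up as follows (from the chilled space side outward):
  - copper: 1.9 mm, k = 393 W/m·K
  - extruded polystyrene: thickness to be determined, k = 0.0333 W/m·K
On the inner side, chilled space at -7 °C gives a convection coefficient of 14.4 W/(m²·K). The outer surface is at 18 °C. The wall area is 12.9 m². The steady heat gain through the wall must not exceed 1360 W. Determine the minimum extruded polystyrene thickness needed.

Using the resistance-network approach (series):
R_inner film = 1/(h_i·A) = 1/(14.4×12.9) = 0.005383 K/W
R_copper = L/(kA) = 0.0019/(393×12.9) = 3.748×10^-7 K/W
Sum of the known resistances R_other = 0.005384 K/W
Required total resistance R_tot = ΔT/Q_allow = 25/1360 = 0.01838 K/W
R_extruded polystyrene = R_tot − R_other = 0.013 K/W
L = R·k·A = 0.013×0.0333×12.9

L ≈ 5.58 mm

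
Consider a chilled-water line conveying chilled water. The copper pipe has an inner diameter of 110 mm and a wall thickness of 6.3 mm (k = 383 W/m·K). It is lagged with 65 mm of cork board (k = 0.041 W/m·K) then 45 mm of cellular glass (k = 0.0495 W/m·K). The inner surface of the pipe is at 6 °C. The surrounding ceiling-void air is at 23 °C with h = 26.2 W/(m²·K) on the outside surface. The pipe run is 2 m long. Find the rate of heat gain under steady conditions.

Radial resistances (cylindrical: R_cond = ln(r_o/r_i)/(2πkL), R_conv = 1/(h·2πrL)):
R_copper pipe wall = ln(61.3/55)/(2π×383×2) = 2.253×10^-5 K/W
R_cork board = ln(126.3/61.3)/(2π×0.041×2) = 1.403 K/W
R_cellular glass = ln(171.3/126.3)/(2π×0.0495×2) = 0.4899 K/W
R_outer film = 1/(h_o·2πr_oL) = 1/(26.2×2π×0.1713×2) = 0.01773 K/W
R_total = 1.911 K/W
Q = ΔT/R_total = 17/1.911

Q ≈ 8.9 W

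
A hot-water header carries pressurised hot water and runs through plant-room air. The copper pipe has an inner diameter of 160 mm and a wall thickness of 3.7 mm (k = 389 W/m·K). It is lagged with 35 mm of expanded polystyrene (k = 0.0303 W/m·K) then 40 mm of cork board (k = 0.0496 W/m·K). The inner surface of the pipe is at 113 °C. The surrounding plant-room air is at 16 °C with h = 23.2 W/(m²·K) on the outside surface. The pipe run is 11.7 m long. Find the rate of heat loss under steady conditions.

Q ≈ 404 W

Per-layer cylindrical resistances, series-summed:
R_copper pipe wall = ln(83.7/80)/(2π×389×11.7) = 1.581×10^-6 K/W
R_expanded polystyrene = ln(118.7/83.7)/(2π×0.0303×11.7) = 0.1568 K/W
R_cork board = ln(158.7/118.7)/(2π×0.0496×11.7) = 0.07965 K/W
R_outer film = 1/(h_o·2πr_oL) = 1/(23.2×2π×0.1587×11.7) = 0.003695 K/W
R_total = 0.2402 K/W
Q = ΔT/R_total = 97/0.2402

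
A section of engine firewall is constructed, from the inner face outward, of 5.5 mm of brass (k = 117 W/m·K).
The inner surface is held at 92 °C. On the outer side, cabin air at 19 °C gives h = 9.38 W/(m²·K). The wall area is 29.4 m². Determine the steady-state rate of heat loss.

Model the wall as resistances in series:
R_brass = L/(kA) = 0.0055/(117×29.4) = 1.599×10^-6 K/W
R_outer film = 1/(h_o·A) = 1/(9.38×29.4) = 0.003626 K/W
R_total = 0.003628 K/W
Q = ΔT / R_total = 73 / 0.003628

Q ≈ 20100 W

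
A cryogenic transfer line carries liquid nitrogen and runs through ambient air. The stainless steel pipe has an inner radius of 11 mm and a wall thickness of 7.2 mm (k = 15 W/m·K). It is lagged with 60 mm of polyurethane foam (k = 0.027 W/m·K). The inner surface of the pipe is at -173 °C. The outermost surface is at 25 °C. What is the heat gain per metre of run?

q′ ≈ 23 W/m

Cylindrical conduction, so R = ln(r₂/r₁)/(2πkL) per layer, in series:
R_stainless steel pipe wall = ln(18.2/11)/(2π×15×1) = 0.005343 K/W
R_polyurethane foam = ln(78.2/18.2)/(2π×0.027×1) = 8.593 K/W
R_total = 8.599 K/W
Q = ΔT/R_total = 198/8.599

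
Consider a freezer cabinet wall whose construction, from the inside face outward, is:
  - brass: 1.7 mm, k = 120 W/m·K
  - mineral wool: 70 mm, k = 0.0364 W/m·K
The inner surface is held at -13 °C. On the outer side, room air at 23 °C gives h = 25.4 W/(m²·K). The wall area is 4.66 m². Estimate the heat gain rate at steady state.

Model the wall as resistances in series:
R_brass = L/(kA) = 0.0017/(120×4.66) = 3.04×10^-6 K/W
R_mineral wool = L/(kA) = 0.07/(0.0364×4.66) = 0.4127 K/W
R_outer film = 1/(h_o·A) = 1/(25.4×4.66) = 0.008449 K/W
R_total = 0.4211 K/W
Q = ΔT / R_total = 36 / 0.4211

Q ≈ 85.5 W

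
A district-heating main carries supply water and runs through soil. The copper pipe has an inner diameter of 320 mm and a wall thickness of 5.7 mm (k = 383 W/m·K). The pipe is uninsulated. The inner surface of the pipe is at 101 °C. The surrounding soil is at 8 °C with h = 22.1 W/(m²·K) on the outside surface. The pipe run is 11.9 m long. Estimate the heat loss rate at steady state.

Per-layer cylindrical resistances, series-summed:
R_copper pipe wall = ln(165.7/160)/(2π×383×11.9) = 1.222×10^-6 K/W
R_outer film = 1/(h_o·2πr_oL) = 1/(22.1×2π×0.1657×11.9) = 0.003652 K/W
R_total = 0.003653 K/W
Q = ΔT/R_total = 93/0.003653

Q ≈ 25500 W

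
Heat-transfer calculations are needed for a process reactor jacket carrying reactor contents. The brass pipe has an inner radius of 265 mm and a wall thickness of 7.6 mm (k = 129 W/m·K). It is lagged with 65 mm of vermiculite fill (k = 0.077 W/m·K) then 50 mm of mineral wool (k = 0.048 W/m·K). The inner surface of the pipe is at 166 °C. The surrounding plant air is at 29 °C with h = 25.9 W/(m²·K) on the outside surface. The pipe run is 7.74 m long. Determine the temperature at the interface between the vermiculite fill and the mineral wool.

Radial resistances (cylindrical: R_cond = ln(r_o/r_i)/(2πkL), R_conv = 1/(h·2πrL)):
R_brass pipe wall = ln(272.6/265)/(2π×129×7.74) = 4.507×10^-6 K/W
R_vermiculite fill = ln(337.6/272.6)/(2π×0.077×7.74) = 0.05711 K/W
R_mineral wool = ln(387.6/337.6)/(2π×0.048×7.74) = 0.05917 K/W
R_outer film = 1/(h_o·2πr_oL) = 1/(25.9×2π×0.3876×7.74) = 0.002048 K/W
R_total = 0.1183 K/W
Q = ΔT/R_total = 137/0.1183
Q = 1160 W
T_interface = T_inner − Q·ΣR(inner→interface) = 166 − 1160×0.05711

T ≈ 99.9 °C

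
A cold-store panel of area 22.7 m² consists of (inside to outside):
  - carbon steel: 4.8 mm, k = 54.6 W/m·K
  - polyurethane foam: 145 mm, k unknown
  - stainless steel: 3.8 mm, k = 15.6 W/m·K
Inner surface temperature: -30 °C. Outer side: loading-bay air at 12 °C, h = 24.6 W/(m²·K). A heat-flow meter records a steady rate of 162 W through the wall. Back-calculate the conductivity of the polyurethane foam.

Model the wall as resistances in series:
R_carbon steel = L/(kA) = 0.0048/(54.6×22.7) = 3.873×10^-6 K/W
R_stainless steel = L/(kA) = 0.0038/(15.6×22.7) = 1.073×10^-5 K/W
R_outer film = 1/(h_o·A) = 1/(24.6×22.7) = 0.001791 K/W
Sum of known resistances R_other = 0.001805 K/W
Total R = ΔT/Q = 42/162 = 0.2593 K/W
R_polyurethane foam = R_total − R_other = 0.2575 K/W
k = L/(R·A) = 0.145/(0.2575×22.7)

k ≈ 0.0248 W/(m·K)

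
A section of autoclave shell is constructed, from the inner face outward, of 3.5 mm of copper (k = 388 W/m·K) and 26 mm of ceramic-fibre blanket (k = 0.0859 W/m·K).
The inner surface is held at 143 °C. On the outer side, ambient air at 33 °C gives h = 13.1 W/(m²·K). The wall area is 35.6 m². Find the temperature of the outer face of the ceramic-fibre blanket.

Using the resistance-network approach (series):
R_copper = L/(kA) = 0.0035/(388×35.6) = 2.534×10^-7 K/W
R_ceramic-fibre blanket = L/(kA) = 0.026/(0.0859×35.6) = 0.008502 K/W
R_outer film = 1/(h_o·A) = 1/(13.1×35.6) = 0.002144 K/W
R_total = 0.01065 K/W;  Q = ΔT/R_total = 110/0.01065 = 10330 W
T_interface = T_inner − Q·ΣR(inner→interface) = 143 − 10300×0.008502

T ≈ 55.2 °C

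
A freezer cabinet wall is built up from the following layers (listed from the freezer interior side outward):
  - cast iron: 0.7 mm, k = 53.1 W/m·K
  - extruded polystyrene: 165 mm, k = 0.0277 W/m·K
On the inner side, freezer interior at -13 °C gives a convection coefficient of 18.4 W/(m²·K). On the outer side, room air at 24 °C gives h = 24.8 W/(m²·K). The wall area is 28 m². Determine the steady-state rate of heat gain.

Model the wall as resistances in series:
R_inner film = 1/(h_i·A) = 1/(18.4×28) = 0.001941 K/W
R_cast iron = L/(kA) = 0.0007/(53.1×28) = 4.708×10^-7 K/W
R_extruded polystyrene = L/(kA) = 0.165/(0.0277×28) = 0.2127 K/W
R_outer film = 1/(h_o·A) = 1/(24.8×28) = 0.00144 K/W
R_total = 0.2161 K/W
Q = ΔT / R_total = 37 / 0.2161

Q ≈ 171 W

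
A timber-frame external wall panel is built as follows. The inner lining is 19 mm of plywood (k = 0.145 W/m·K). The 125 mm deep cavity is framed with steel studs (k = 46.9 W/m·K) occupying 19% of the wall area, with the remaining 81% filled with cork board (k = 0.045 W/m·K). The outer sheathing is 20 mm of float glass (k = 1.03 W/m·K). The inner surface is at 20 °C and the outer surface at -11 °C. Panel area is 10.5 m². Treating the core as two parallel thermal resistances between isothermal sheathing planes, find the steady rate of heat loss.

Sheathing layers in series; stud and cavity paths in parallel between them.
R_inner = 0.019/(0.145×10.5) = 0.01248 K/W
R_stud  = 0.125/(46.9×0.19×10.5) = 0.001336 K/W
R_cav   = 0.125/(0.045×0.81×10.5) = 0.3266 K/W
1/R_core = 1/R_stud + 1/R_cav → R_core = 0.001331 K/W
R_outer = 0.02/(1.03×10.5) = 0.001849 K/W
R_total = 0.01566 K/W
Q = ΔT/R_total = 31/0.01566

Q ≈ 1980 W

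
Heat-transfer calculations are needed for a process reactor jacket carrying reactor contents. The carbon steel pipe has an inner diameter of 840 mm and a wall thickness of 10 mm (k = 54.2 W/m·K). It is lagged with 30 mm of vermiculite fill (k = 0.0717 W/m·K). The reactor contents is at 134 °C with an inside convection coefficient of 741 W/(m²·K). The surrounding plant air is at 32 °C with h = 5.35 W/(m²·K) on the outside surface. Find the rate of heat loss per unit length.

Cylindrical conduction, so R = ln(r₂/r₁)/(2πkL) per layer, in series:
R_inner film = 1/(h_i·2πr₁L) = 1/(741×2π×0.42×1) = 5.114×10^-4 K/W
R_carbon steel pipe wall = ln(430/420)/(2π×54.2×1) = 6.91×10^-5 K/W
R_vermiculite fill = ln(460/430)/(2π×0.0717×1) = 0.1497 K/W
R_outer film = 1/(h_o·2πr_oL) = 1/(5.35×2π×0.46×1) = 0.06467 K/W
R_total = 0.215 K/W
Q = ΔT/R_total = 102/0.215

q′ ≈ 475 W/m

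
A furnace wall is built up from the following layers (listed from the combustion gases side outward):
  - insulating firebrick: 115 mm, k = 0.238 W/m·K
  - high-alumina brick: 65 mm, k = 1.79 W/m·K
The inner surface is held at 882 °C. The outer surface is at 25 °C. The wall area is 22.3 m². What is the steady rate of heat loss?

Using the resistance-network approach (series):
R_insulating firebrick = L/(kA) = 0.115/(0.238×22.3) = 0.02167 K/W
R_high-alumina brick = L/(kA) = 0.065/(1.79×22.3) = 0.001628 K/W
R_total = 0.0233 K/W
Q = ΔT / R_total = 857 / 0.0233

Q ≈ 36800 W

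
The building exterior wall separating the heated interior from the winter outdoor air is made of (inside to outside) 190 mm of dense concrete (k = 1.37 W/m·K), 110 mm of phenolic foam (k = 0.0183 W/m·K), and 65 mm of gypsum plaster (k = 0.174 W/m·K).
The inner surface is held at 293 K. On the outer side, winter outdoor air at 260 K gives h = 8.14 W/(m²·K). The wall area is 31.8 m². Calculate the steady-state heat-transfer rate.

Q ≈ 158 W

Series thermal resistances:
R_dense concrete = L/(kA) = 0.19/(1.37×31.8) = 0.004361 K/W
R_phenolic foam = L/(kA) = 0.11/(0.0183×31.8) = 0.189 K/W
R_gypsum plaster = L/(kA) = 0.065/(0.174×31.8) = 0.01175 K/W
R_outer film = 1/(h_o·A) = 1/(8.14×31.8) = 0.003863 K/W
R_total = 0.209 K/W
Q = ΔT / R_total = 33 / 0.209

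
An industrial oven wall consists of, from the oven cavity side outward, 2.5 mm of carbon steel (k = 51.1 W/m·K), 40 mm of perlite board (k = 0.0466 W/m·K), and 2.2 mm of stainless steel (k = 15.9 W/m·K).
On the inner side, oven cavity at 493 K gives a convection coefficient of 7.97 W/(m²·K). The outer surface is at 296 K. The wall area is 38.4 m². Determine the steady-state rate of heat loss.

Series thermal resistances:
R_inner film = 1/(h_i·A) = 1/(7.97×38.4) = 0.003267 K/W
R_carbon steel = L/(kA) = 0.0025/(51.1×38.4) = 1.274×10^-6 K/W
R_perlite board = L/(kA) = 0.04/(0.0466×38.4) = 0.02235 K/W
R_stainless steel = L/(kA) = 0.0022/(15.9×38.4) = 3.603×10^-6 K/W
R_total = 0.02563 K/W
Q = ΔT / R_total = 197 / 0.02563

Q ≈ 7690 W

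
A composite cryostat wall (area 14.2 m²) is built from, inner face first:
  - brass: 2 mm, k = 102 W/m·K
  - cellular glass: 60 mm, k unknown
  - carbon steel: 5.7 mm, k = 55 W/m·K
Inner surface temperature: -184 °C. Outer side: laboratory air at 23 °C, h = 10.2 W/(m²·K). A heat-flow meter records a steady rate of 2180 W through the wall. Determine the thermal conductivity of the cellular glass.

Using the resistance-network approach (series):
R_brass = L/(kA) = 0.002/(102×14.2) = 1.381×10^-6 K/W
R_carbon steel = L/(kA) = 0.0057/(55×14.2) = 7.298×10^-6 K/W
R_outer film = 1/(h_o·A) = 1/(10.2×14.2) = 0.006904 K/W
Sum of known resistances R_other = 0.006913 K/W
Total R = ΔT/Q = 207/2180 = 0.09495 K/W
R_cellular glass = R_total − R_other = 0.08804 K/W
k = L/(R·A) = 0.06/(0.08804×14.2)

k ≈ 0.048 W/(m·K)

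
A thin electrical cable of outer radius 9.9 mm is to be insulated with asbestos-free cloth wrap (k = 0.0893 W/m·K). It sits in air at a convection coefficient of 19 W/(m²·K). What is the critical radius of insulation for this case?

For a cylinder r_cr = k/h = 0.0893/19
r_cr = 4.7 mm; since the bare radius (9.9 mm) is above r_cr, any added insulation will reduce heat loss.

r_cr ≈ 4.7 mm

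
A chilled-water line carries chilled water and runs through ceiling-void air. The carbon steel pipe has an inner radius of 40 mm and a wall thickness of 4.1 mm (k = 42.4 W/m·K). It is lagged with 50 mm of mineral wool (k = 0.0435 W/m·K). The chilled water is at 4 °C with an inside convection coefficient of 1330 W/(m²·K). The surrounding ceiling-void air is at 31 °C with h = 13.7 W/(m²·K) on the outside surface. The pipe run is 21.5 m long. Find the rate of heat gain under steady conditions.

Q ≈ 200 W

Per-layer cylindrical resistances, series-summed:
R_inner film = 1/(h_i·2πr₁L) = 1/(1330×2π×0.04×21.5) = 1.391×10^-4 K/W
R_carbon steel pipe wall = ln(44.1/40)/(2π×42.4×21.5) = 1.704×10^-5 K/W
R_mineral wool = ln(94.1/44.1)/(2π×0.0435×21.5) = 0.129 K/W
R_outer film = 1/(h_o·2πr_oL) = 1/(13.7×2π×0.0941×21.5) = 0.005742 K/W
R_total = 0.1349 K/W
Q = ΔT/R_total = 27/0.1349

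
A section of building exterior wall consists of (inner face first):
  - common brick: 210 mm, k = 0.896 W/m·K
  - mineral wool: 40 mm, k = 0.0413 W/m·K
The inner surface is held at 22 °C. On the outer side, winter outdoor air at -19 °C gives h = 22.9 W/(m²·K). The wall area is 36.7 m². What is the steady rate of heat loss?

Q ≈ 1210 W

Using the resistance-network approach (series):
R_common brick = L/(kA) = 0.21/(0.896×36.7) = 0.006386 K/W
R_mineral wool = L/(kA) = 0.04/(0.0413×36.7) = 0.02639 K/W
R_outer film = 1/(h_o·A) = 1/(22.9×36.7) = 0.00119 K/W
R_total = 0.03397 K/W
Q = ΔT / R_total = 41 / 0.03397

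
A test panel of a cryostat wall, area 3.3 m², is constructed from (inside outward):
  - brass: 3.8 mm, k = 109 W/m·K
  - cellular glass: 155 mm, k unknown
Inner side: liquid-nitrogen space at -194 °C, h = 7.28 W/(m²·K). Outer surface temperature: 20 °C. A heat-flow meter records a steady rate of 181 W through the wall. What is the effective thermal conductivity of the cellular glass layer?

k ≈ 0.0412 W/(m·K)

Model the wall as resistances in series:
R_inner film = 1/(h_i·A) = 1/(7.28×3.3) = 0.04163 K/W
R_brass = L/(kA) = 0.0038/(109×3.3) = 1.056×10^-5 K/W
Sum of known resistances R_other = 0.04164 K/W
Total R = ΔT/Q = 214/181 = 1.182 K/W
R_cellular glass = R_total − R_other = 1.141 K/W
k = L/(R·A) = 0.155/(1.141×3.3)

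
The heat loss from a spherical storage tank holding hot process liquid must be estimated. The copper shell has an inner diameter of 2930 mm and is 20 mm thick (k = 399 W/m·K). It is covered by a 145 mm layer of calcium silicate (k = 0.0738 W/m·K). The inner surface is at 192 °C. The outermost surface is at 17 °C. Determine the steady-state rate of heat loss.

Q ≈ 2710 W

Radial (spherical) resistances in series:
R_copper shell = (1/1.465 − 1/1.485)/(4π×399) = 1.834×10^-6 K/W
R_calcium silicate = (1/1.485 − 1/1.63)/(4π×0.0738) = 0.06459 K/W
R_total = 0.0646 K/W
Q = ΔT/R_total = 175/0.0646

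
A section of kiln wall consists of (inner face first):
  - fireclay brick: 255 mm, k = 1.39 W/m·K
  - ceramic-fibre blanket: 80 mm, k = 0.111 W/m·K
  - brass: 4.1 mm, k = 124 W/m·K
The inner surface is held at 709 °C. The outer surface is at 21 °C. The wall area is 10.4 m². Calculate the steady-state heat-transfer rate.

Thermal resistances in series:
R_fireclay brick = L/(kA) = 0.255/(1.39×10.4) = 0.01764 K/W
R_ceramic-fibre blanket = L/(kA) = 0.08/(0.111×10.4) = 0.0693 K/W
R_brass = L/(kA) = 0.0041/(124×10.4) = 3.179×10^-6 K/W
R_total = 0.08694 K/W
Q = ΔT / R_total = 688 / 0.08694

Q ≈ 7910 W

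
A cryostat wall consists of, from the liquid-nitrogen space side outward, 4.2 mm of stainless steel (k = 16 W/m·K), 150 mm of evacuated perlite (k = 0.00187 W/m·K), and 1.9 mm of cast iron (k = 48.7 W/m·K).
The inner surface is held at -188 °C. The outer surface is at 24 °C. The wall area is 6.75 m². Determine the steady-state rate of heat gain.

Thermal resistances in series:
R_stainless steel = L/(kA) = 0.0042/(16×6.75) = 3.889×10^-5 K/W
R_evacuated perlite = L/(kA) = 0.15/(0.00187×6.75) = 11.88 K/W
R_cast iron = L/(kA) = 0.0019/(48.7×6.75) = 5.78×10^-6 K/W
R_total = 11.88 K/W
Q = ΔT / R_total = 212 / 11.88

Q ≈ 17.8 W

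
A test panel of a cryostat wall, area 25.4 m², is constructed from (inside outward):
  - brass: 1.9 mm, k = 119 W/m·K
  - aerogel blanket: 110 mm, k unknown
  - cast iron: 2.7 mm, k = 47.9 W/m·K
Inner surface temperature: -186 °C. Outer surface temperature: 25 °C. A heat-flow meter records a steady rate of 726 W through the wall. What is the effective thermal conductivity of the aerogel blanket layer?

Series thermal resistances:
R_brass = L/(kA) = 0.0019/(119×25.4) = 6.286×10^-7 K/W
R_cast iron = L/(kA) = 0.0027/(47.9×25.4) = 2.219×10^-6 K/W
Sum of known resistances R_other = 2.848×10^-6 K/W
Total R = ΔT/Q = 211/726 = 0.2906 K/W
R_aerogel blanket = R_total − R_other = 0.2906 K/W
k = L/(R·A) = 0.11/(0.2906×25.4)

k ≈ 0.0149 W/(m·K)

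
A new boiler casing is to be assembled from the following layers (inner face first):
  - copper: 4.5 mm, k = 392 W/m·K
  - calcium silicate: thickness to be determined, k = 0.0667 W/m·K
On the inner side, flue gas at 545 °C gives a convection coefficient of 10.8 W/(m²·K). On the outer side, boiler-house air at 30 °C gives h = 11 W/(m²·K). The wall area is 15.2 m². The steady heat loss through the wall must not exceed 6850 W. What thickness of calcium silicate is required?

Treating each layer as a thermal resistance in series:
R_inner film = 1/(h_i·A) = 1/(10.8×15.2) = 0.006092 K/W
R_copper = L/(kA) = 0.0045/(392×15.2) = 7.552×10^-7 K/W
R_outer film = 1/(h_o·A) = 1/(11×15.2) = 0.005981 K/W
Sum of the known resistances R_other = 0.01207 K/W
Required total resistance R_tot = ΔT/Q_allow = 515/6850 = 0.07518 K/W
R_calcium silicate = R_tot − R_other = 0.06311 K/W
L = R·k·A = 0.06311×0.0667×15.2

L ≈ 64 mm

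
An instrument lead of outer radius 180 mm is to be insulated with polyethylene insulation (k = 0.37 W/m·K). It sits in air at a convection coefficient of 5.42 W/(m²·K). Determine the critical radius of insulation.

r_cr ≈ 68.3 mm

For a cylinder r_cr = k/h = 0.37/5.42
r_cr = 68.3 mm; since the bare radius (180 mm) is above r_cr, any added insulation will reduce heat loss.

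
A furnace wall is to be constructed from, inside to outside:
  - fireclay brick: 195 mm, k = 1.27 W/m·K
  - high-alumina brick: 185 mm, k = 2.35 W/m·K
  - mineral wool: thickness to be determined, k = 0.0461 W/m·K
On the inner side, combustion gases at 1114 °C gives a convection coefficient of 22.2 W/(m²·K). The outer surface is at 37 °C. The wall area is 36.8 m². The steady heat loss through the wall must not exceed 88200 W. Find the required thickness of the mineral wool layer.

L ≈ 7.93 mm

Series thermal resistances:
R_inner film = 1/(h_i·A) = 1/(22.2×36.8) = 0.001224 K/W
R_fireclay brick = L/(kA) = 0.195/(1.27×36.8) = 0.004172 K/W
R_high-alumina brick = L/(kA) = 0.185/(2.35×36.8) = 0.002139 K/W
Sum of the known resistances R_other = 0.007536 K/W
Required total resistance R_tot = ΔT/Q_allow = 1077/88200 = 0.01221 K/W
R_mineral wool = R_tot − R_other = 0.004675 K/W
L = R·k·A = 0.004675×0.0461×36.8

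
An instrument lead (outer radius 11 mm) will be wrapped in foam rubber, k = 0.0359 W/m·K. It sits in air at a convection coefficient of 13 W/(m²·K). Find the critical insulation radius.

For a cylinder r_cr = k/h = 0.0359/13
r_cr = 2.76 mm; since the bare radius (11 mm) is above r_cr, any added insulation will reduce heat loss.

r_cr ≈ 2.76 mm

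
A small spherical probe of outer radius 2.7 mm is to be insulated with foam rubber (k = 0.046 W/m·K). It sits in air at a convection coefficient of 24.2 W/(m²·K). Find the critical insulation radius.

r_cr ≈ 3.8 mm

For a sphere r_cr = 2k/h = 2×0.046/24.2
r_cr = 3.8 mm; since the bare radius (2.7 mm) is below r_cr, adding a thin layer of insulation will *increase* heat loss.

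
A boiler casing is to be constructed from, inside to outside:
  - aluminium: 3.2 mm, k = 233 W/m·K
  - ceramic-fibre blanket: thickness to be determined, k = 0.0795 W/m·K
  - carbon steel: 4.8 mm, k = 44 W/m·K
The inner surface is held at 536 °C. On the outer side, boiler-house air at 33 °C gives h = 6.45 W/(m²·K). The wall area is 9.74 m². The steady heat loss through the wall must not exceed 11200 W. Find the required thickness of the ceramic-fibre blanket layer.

L ≈ 22.4 mm

Series thermal resistances:
R_aluminium = L/(kA) = 0.0032/(233×9.74) = 1.41×10^-6 K/W
R_carbon steel = L/(kA) = 0.0048/(44×9.74) = 1.12×10^-5 K/W
R_outer film = 1/(h_o·A) = 1/(6.45×9.74) = 0.01592 K/W
Sum of the known resistances R_other = 0.01593 K/W
Required total resistance R_tot = ΔT/Q_allow = 503/11200 = 0.04491 K/W
R_ceramic-fibre blanket = R_tot − R_other = 0.02898 K/W
L = R·k·A = 0.02898×0.0795×9.74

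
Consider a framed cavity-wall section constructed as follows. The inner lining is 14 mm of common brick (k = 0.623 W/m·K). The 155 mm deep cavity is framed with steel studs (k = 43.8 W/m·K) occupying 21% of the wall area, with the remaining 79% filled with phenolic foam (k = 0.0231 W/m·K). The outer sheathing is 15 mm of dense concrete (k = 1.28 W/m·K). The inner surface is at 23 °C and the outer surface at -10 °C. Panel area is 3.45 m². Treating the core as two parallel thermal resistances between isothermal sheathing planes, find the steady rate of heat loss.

Q ≈ 2230 W

Sheathing layers in series; stud and cavity paths in parallel between them.
R_inner = 0.014/(0.623×3.45) = 0.006514 K/W
R_stud  = 0.155/(43.8×0.21×3.45) = 0.004884 K/W
R_cav   = 0.155/(0.0231×0.79×3.45) = 2.462 K/W
1/R_core = 1/R_stud + 1/R_cav → R_core = 0.004875 K/W
R_outer = 0.015/(1.28×3.45) = 0.003397 K/W
R_total = 0.01479 K/W
Q = ΔT/R_total = 33/0.01479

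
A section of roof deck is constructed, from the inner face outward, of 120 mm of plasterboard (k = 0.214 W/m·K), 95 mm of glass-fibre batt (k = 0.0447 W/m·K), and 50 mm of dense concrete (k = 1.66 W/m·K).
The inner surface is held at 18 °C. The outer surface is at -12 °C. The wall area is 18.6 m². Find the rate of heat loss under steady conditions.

Q ≈ 205 W

Thermal resistances in series:
R_plasterboard = L/(kA) = 0.12/(0.214×18.6) = 0.03015 K/W
R_glass-fibre batt = L/(kA) = 0.095/(0.0447×18.6) = 0.1143 K/W
R_dense concrete = L/(kA) = 0.05/(1.66×18.6) = 0.001619 K/W
R_total = 0.146 K/W
Q = ΔT / R_total = 30 / 0.146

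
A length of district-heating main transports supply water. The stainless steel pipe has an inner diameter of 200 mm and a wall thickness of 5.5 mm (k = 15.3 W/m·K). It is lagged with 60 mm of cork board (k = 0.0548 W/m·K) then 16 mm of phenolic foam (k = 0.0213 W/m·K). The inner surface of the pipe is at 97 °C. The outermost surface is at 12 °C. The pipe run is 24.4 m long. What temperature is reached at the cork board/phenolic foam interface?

Treating each annulus and film as a series resistance:
R_stainless steel pipe wall = ln(105.5/100)/(2π×15.3×24.4) = 2.283×10^-5 K/W
R_cork board = ln(165.5/105.5)/(2π×0.0548×24.4) = 0.05359 K/W
R_phenolic foam = ln(181.5/165.5)/(2π×0.0213×24.4) = 0.02826 K/W
R_total = 0.08188 K/W
Q = ΔT/R_total = 85/0.08188
Q = 1040 W
T_interface = T_inner − Q·ΣR(inner→interface) = 97 − 1040×0.05362

T ≈ 41.3 °C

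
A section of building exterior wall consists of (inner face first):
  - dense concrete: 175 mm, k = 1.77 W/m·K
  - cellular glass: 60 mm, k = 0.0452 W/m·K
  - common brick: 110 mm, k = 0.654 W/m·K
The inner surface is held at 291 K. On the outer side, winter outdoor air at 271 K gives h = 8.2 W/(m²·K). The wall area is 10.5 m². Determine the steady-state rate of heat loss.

Using the resistance-network approach (series):
R_dense concrete = L/(kA) = 0.175/(1.77×10.5) = 0.009416 K/W
R_cellular glass = L/(kA) = 0.06/(0.0452×10.5) = 0.1264 K/W
R_common brick = L/(kA) = 0.11/(0.654×10.5) = 0.01602 K/W
R_outer film = 1/(h_o·A) = 1/(8.2×10.5) = 0.01161 K/W
R_total = 0.1635 K/W
Q = ΔT / R_total = 20 / 0.1635

Q ≈ 122 W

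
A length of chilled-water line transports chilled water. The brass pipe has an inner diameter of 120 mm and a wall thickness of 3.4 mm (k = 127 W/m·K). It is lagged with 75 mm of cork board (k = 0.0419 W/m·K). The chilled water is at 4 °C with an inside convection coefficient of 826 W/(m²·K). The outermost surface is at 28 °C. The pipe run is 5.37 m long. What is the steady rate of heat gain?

Radial resistances (cylindrical: R_cond = ln(r_o/r_i)/(2πkL), R_conv = 1/(h·2πrL)):
R_inner film = 1/(h_i·2πr₁L) = 1/(826×2π×0.06×5.37) = 5.98×10^-4 K/W
R_brass pipe wall = ln(63.4/60)/(2π×127×5.37) = 1.286×10^-5 K/W
R_cork board = ln(138.4/63.4)/(2π×0.0419×5.37) = 0.5522 K/W
R_total = 0.5528 K/W
Q = ΔT/R_total = 24/0.5528

Q ≈ 43.4 W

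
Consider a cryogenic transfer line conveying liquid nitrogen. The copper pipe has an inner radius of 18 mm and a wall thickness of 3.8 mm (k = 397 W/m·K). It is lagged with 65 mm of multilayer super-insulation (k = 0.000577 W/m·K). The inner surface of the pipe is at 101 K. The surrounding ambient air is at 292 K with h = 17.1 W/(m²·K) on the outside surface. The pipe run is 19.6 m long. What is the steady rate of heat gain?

Q ≈ 9.82 W

Per-layer cylindrical resistances, series-summed:
R_copper pipe wall = ln(21.8/18)/(2π×397×19.6) = 3.918×10^-6 K/W
R_multilayer super-insulation = ln(86.8/21.8)/(2π×0.000577×19.6) = 19.44 K/W
R_outer film = 1/(h_o·2πr_oL) = 1/(17.1×2π×0.0868×19.6) = 0.005471 K/W
R_total = 19.45 K/W
Q = ΔT/R_total = 191/19.45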